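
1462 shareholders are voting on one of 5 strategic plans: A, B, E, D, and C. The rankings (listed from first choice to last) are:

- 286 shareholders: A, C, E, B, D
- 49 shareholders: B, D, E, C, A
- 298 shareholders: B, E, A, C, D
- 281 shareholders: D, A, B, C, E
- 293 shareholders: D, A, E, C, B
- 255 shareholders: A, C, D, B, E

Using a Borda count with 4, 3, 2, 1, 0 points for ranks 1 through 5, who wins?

A: 286·4 + 49·0 + 298·2 + 281·3 + 293·3 + 255·4 = 4482
B: 286·1 + 49·4 + 298·4 + 281·2 + 293·0 + 255·1 = 2491
E: 286·2 + 49·2 + 298·3 + 281·0 + 293·2 + 255·0 = 2150
D: 286·0 + 49·3 + 298·0 + 281·4 + 293·4 + 255·2 = 2953
C: 286·3 + 49·1 + 298·1 + 281·1 + 293·1 + 255·3 = 2544
A has the highest Borda score (4482).

A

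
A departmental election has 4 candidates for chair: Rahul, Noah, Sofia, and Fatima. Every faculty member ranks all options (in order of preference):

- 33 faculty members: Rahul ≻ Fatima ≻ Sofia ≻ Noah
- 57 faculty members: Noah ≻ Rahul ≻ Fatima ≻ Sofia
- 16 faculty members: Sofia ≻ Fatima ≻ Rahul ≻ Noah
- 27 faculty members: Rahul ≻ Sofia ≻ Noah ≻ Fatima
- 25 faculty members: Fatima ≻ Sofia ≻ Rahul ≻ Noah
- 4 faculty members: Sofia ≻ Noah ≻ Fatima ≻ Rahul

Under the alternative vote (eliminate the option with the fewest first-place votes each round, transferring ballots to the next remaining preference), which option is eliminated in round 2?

Fatima

Round 1: Rahul 60, Noah 57, Sofia 20, Fatima 25. Eliminate Sofia.
Round 2: Rahul 60, Noah 61, Fatima 41. Eliminate Fatima.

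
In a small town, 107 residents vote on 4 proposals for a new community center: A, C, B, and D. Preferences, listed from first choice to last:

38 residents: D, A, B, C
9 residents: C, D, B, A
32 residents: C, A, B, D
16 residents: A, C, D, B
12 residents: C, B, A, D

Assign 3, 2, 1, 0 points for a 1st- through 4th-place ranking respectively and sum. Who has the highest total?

A: 38·2 + 9·0 + 32·2 + 16·3 + 12·1 = 200
C: 38·0 + 9·3 + 32·3 + 16·2 + 12·3 = 191
B: 38·1 + 9·1 + 32·1 + 16·0 + 12·2 = 103
D: 38·3 + 9·2 + 32·0 + 16·1 + 12·0 = 148
A has the highest Borda score (200).

A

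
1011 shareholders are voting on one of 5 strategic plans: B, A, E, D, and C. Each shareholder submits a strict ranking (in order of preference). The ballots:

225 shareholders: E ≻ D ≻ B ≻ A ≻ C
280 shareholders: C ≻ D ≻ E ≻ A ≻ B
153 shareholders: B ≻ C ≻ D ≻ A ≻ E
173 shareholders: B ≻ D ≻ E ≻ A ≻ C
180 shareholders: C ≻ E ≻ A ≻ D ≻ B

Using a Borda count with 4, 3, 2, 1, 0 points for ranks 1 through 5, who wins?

D

B: 225·2 + 280·0 + 153·4 + 173·4 + 180·0 = 1754
A: 225·1 + 280·1 + 153·1 + 173·1 + 180·2 = 1191
E: 225·4 + 280·2 + 153·0 + 173·2 + 180·3 = 2346
D: 225·3 + 280·3 + 153·2 + 173·3 + 180·1 = 2520
C: 225·0 + 280·4 + 153·3 + 173·0 + 180·4 = 2299
D has the highest Borda score (2520).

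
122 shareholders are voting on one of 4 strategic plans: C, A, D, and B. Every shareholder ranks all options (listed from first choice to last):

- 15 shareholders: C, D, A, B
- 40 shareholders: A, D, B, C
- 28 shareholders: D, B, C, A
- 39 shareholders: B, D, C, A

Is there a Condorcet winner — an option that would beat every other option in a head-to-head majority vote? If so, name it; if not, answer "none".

D vs C: 107–15 for D.
D vs A: 82–40 for D.
D vs B: 83–39 for D.
D beats every other option head-to-head.

D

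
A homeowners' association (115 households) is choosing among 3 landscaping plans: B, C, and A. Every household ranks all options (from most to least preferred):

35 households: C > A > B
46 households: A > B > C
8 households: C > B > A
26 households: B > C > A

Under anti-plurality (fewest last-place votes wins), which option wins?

A

Last-place votes: B 35, C 46, A 34.
A is ranked last by the fewest voters, so A wins.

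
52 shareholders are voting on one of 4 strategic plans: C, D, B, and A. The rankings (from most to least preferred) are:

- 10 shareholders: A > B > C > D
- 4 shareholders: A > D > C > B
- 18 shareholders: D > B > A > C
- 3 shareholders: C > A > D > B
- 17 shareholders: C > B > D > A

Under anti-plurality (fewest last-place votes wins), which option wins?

B

Last-place votes: C 18, D 10, B 7, A 17.
B is ranked last by the fewest voters, so B wins.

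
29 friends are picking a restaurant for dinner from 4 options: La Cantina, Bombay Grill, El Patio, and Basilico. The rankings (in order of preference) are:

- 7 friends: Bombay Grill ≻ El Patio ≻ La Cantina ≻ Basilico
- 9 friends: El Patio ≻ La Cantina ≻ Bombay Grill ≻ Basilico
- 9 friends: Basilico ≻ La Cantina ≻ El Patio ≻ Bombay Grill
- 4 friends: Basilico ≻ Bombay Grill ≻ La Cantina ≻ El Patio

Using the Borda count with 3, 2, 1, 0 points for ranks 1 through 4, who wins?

El Patio

La Cantina: 7·1 + 9·2 + 9·2 + 4·1 = 47
Bombay Grill: 7·3 + 9·1 + 9·0 + 4·2 = 38
El Patio: 7·2 + 9·3 + 9·1 + 4·0 = 50
Basilico: 7·0 + 9·0 + 9·3 + 4·3 = 39
El Patio has the highest Borda score (50).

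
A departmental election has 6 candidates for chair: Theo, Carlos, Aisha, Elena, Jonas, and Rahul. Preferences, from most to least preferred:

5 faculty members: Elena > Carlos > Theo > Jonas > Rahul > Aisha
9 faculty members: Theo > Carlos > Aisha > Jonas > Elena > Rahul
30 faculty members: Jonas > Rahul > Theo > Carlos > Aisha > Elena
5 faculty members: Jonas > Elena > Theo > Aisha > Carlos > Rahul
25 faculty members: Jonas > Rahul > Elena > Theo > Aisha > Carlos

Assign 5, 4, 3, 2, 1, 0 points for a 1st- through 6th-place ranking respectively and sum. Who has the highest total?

Jonas

Theo: 5·3 + 9·5 + 30·3 + 5·3 + 25·2 = 215
Carlos: 5·4 + 9·4 + 30·2 + 5·1 + 25·0 = 121
Aisha: 5·0 + 9·3 + 30·1 + 5·2 + 25·1 = 92
Elena: 5·5 + 9·1 + 30·0 + 5·4 + 25·3 = 129
Jonas: 5·2 + 9·2 + 30·5 + 5·5 + 25·5 = 328
Rahul: 5·1 + 9·0 + 30·4 + 5·0 + 25·4 = 225
Jonas has the highest Borda score (328).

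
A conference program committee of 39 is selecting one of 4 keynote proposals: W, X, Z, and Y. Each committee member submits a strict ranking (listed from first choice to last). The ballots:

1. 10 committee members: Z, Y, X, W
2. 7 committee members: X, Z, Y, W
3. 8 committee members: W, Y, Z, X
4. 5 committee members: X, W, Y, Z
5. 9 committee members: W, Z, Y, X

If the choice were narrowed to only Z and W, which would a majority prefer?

W

Voters preferring Z to W: 17; preferring W to Z: 22.
W wins the head-to-head.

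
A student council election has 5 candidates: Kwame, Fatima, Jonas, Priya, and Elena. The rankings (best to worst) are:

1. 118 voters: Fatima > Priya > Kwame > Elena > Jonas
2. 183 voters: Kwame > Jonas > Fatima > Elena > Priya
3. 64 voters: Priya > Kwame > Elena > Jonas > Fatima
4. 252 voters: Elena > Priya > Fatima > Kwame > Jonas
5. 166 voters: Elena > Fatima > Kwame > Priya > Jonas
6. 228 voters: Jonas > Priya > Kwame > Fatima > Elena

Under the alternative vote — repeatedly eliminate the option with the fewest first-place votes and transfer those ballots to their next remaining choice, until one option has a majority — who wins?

Round 1: Kwame 183, Fatima 118, Jonas 228, Priya 64, Elena 418. Eliminate Priya.
Round 2: Kwame 247, Fatima 118, Jonas 228, Elena 418. Eliminate Fatima.
Round 3: Kwame 365, Jonas 228, Elena 418. Eliminate Jonas.
Round 4: Kwame 593, Elena 418. Kwame has a majority.

Kwame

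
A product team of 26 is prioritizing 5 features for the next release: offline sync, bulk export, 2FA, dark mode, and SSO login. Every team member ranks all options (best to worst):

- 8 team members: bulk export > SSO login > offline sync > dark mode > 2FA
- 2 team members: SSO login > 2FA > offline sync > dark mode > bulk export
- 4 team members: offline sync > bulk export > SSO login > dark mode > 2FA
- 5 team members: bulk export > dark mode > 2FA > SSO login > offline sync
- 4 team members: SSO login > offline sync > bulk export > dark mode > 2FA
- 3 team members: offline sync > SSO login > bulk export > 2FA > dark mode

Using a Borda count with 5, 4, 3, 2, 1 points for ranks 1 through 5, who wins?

offline sync: 8·3 + 2·3 + 4·5 + 5·1 + 4·4 + 3·5 = 86
bulk export: 8·5 + 2·1 + 4·4 + 5·5 + 4·3 + 3·3 = 104
2FA: 8·1 + 2·4 + 4·1 + 5·3 + 4·1 + 3·2 = 45
dark mode: 8·2 + 2·2 + 4·2 + 5·4 + 4·2 + 3·1 = 59
SSO login: 8·4 + 2·5 + 4·3 + 5·2 + 4·5 + 3·4 = 96
bulk export has the highest Borda score (104).

bulk export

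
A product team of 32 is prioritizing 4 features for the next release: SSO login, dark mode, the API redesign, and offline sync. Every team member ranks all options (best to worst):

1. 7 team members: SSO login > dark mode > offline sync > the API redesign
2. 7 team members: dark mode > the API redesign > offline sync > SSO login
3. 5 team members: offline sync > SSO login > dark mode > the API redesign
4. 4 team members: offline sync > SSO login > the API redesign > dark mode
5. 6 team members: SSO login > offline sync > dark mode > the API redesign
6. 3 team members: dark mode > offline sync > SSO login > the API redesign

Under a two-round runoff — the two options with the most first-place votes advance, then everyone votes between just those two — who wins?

Round 1 first-place votes: SSO login 13, dark mode 10, the API redesign 0, offline sync 9.
SSO login and dark mode advance.
Runoff: SSO login is preferred to dark mode by 22 voters; dark mode by 10.
SSO login wins the runoff.

SSO login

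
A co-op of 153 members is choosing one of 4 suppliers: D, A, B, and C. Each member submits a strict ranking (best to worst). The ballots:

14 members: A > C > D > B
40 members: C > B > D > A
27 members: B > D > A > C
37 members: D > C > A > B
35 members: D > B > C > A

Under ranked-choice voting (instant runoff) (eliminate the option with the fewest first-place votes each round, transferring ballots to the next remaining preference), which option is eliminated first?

Round 1: D 72, A 14, B 27, C 40. Eliminate A.

A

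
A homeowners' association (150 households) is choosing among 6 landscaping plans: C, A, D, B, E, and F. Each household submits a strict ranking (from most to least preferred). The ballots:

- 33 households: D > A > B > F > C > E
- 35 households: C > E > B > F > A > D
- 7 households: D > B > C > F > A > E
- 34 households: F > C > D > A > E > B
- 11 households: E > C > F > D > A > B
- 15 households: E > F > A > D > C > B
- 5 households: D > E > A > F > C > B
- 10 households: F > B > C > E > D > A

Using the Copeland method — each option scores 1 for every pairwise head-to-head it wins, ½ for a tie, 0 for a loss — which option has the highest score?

F

C: beats A, D, B, and E; loses to F → score 4.
A: beats B; loses to C, D, E, and F → score 1.
D: beats A, B, and E; loses to C and F → score 3.
B: ties F; loses to C, A, D, and E → score 0.5.
E: beats A and B; loses to C, D, and F → score 2.
F: beats C, A, D, and E; ties B → score 4.5.
F has the best pairwise record.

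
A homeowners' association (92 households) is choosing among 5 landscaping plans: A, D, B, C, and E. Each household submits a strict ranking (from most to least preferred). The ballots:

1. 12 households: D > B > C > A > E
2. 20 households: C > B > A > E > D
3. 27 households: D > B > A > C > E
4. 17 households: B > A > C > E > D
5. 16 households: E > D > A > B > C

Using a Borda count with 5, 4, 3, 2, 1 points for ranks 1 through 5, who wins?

B

A: 12·2 + 20·3 + 27·3 + 17·4 + 16·3 = 281
D: 12·5 + 20·1 + 27·5 + 17·1 + 16·4 = 296
B: 12·4 + 20·4 + 27·4 + 17·5 + 16·2 = 353
C: 12·3 + 20·5 + 27·2 + 17·3 + 16·1 = 257
E: 12·1 + 20·2 + 27·1 + 17·2 + 16·5 = 193
B has the highest Borda score (353).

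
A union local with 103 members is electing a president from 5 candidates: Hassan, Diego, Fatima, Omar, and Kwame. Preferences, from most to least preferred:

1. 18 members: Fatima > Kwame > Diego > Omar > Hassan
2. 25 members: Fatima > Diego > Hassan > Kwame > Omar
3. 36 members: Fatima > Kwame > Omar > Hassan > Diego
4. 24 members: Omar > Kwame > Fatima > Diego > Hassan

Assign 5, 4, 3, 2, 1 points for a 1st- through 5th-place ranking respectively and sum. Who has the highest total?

Fatima

Hassan: 18·1 + 25·3 + 36·2 + 24·1 = 189
Diego: 18·3 + 25·4 + 36·1 + 24·2 = 238
Fatima: 18·5 + 25·5 + 36·5 + 24·3 = 467
Omar: 18·2 + 25·1 + 36·3 + 24·5 = 289
Kwame: 18·4 + 25·2 + 36·4 + 24·4 = 362
Fatima has the highest Borda score (467).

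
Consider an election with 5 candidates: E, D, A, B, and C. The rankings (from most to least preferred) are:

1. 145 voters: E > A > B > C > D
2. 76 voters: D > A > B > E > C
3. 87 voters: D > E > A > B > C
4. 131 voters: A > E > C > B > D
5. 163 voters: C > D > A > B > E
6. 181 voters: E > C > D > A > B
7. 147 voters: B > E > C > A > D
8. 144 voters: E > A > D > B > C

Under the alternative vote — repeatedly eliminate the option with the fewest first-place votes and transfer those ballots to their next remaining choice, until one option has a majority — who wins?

Round 1: E 470, D 163, A 131, B 147, C 163. Eliminate A.
Round 2: E 601, D 163, B 147, C 163. E has a majority.

E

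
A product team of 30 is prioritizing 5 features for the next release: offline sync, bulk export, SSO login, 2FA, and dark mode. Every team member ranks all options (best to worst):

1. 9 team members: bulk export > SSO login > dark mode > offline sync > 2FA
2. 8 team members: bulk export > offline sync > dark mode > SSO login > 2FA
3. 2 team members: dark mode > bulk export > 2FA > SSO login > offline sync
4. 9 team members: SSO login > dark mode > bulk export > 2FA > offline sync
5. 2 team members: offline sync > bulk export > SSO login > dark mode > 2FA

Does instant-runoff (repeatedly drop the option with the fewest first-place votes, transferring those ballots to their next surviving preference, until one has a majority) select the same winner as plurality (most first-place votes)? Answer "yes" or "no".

Instant-runoff — R1 offline sync 2, bulk export 17, SSO login 9, 2FA 0, dark mode 2 (bulk export winner). Winner: bulk export.
Plurality — first-place votes: offline sync 2, bulk export 17, SSO login 9, 2FA 0, dark mode 2. Winner: bulk export.
The two methods agree.

yes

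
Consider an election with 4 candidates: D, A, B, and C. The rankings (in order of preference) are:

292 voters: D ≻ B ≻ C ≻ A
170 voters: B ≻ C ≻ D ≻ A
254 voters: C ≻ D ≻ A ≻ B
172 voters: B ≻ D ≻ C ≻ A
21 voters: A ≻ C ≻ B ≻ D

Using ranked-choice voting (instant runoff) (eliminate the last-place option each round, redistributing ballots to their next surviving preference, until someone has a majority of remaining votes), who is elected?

D

Round 1: D 292, A 21, B 342, C 254. Eliminate A.
Round 2: D 292, B 342, C 275. Eliminate C.
Round 3: D 546, B 363. D has a majority.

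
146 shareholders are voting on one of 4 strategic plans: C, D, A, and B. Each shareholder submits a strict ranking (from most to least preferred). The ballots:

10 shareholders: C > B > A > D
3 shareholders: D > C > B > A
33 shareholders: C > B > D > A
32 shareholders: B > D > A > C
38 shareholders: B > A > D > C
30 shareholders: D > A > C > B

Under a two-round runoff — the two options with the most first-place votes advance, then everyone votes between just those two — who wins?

C

Round 1 first-place votes: C 43, D 33, A 0, B 70.
B and C advance.
Runoff: B is preferred to C by 70 voters; C by 76.
C wins the runoff.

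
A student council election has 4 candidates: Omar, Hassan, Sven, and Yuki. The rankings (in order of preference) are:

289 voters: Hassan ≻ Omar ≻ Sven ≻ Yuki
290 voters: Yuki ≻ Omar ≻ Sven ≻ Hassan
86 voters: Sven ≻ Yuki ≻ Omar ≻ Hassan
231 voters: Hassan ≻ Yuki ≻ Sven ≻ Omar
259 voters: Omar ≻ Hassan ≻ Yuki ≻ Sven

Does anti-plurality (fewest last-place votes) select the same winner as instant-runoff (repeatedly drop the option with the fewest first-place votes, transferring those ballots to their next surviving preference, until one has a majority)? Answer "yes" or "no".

Anti-plurality — last-place votes: Omar 231, Hassan 376, Sven 259, Yuki 289. Winner: Omar.
Instant-runoff — R1 Omar 259, Hassan 520, Sven 86, Yuki 290 (Sven out); R2 Omar 259, Hassan 520, Yuki 376 (Omar out); R3 Hassan 779, Yuki 376 (Hassan winner). Winner: Hassan.
The two methods disagree.

no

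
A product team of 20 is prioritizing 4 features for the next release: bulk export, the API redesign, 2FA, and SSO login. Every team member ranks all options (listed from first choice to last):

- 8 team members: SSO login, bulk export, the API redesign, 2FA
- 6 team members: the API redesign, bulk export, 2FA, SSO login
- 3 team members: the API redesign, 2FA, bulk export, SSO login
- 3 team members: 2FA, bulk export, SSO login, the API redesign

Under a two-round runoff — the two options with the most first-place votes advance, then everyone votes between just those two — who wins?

Round 1 first-place votes: bulk export 0, the API redesign 9, 2FA 3, SSO login 8.
the API redesign and SSO login advance.
Runoff: the API redesign is preferred to SSO login by 9 voters; SSO login by 11.
SSO login wins the runoff.

SSO login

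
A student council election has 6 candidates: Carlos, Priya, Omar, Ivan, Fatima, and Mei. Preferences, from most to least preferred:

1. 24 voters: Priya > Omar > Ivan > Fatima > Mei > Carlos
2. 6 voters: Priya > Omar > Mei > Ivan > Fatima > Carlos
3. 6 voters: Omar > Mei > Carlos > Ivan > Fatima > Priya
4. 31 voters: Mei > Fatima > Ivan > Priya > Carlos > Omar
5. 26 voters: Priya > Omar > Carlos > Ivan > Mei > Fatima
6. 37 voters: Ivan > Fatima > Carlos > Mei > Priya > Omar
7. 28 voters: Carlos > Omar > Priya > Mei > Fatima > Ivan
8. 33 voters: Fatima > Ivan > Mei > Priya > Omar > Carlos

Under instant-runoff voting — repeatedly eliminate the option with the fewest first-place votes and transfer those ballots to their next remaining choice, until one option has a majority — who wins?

Round 1: Carlos 28, Priya 56, Omar 6, Ivan 37, Fatima 33, Mei 31. Eliminate Omar.
Round 2: Carlos 28, Priya 56, Ivan 37, Fatima 33, Mei 37. Eliminate Carlos.
Round 3: Priya 84, Ivan 37, Fatima 33, Mei 37. Eliminate Fatima.
Round 4: Priya 84, Ivan 70, Mei 37. Eliminate Mei.
Round 5: Priya 84, Ivan 107. Ivan has a majority.

Ivan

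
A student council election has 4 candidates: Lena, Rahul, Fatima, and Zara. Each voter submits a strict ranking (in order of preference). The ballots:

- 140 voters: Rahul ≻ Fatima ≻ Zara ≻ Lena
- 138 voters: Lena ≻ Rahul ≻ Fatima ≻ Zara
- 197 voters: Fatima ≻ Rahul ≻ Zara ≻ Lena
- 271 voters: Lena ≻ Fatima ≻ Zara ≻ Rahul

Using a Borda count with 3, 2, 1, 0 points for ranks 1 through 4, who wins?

Fatima

Lena: 140·0 + 138·3 + 197·0 + 271·3 = 1227
Rahul: 140·3 + 138·2 + 197·2 + 271·0 = 1090
Fatima: 140·2 + 138·1 + 197·3 + 271·2 = 1551
Zara: 140·1 + 138·0 + 197·1 + 271·1 = 608
Fatima has the highest Borda score (1551).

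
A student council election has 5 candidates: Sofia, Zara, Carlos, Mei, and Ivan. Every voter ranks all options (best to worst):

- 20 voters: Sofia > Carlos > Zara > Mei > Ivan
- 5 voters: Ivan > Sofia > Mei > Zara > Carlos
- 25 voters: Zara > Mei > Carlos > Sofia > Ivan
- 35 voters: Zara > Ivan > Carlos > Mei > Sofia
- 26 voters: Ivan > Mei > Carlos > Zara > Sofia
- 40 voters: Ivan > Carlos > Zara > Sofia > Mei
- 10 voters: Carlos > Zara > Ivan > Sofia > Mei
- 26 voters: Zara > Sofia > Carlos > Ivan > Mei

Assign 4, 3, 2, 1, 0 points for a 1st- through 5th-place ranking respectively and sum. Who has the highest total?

Zara

Sofia: 20·4 + 5·3 + 25·1 + 35·0 + 26·0 + 40·1 + 10·1 + 26·3 = 248
Zara: 20·2 + 5·1 + 25·4 + 35·4 + 26·1 + 40·2 + 10·3 + 26·4 = 525
Carlos: 20·3 + 5·0 + 25·2 + 35·2 + 26·2 + 40·3 + 10·4 + 26·2 = 444
Mei: 20·1 + 5·2 + 25·3 + 35·1 + 26·3 + 40·0 + 10·0 + 26·0 = 218
Ivan: 20·0 + 5·4 + 25·0 + 35·3 + 26·4 + 40·4 + 10·2 + 26·1 = 435
Zara has the highest Borda score (525).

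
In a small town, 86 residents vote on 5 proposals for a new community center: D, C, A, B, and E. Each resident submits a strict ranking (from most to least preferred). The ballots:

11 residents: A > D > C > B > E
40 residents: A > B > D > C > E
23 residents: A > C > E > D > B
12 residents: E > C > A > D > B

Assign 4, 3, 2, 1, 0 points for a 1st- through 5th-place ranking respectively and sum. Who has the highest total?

D: 11·3 + 40·2 + 23·1 + 12·1 = 148
C: 11·2 + 40·1 + 23·3 + 12·3 = 167
A: 11·4 + 40·4 + 23·4 + 12·2 = 320
B: 11·1 + 40·3 + 23·0 + 12·0 = 131
E: 11·0 + 40·0 + 23·2 + 12·4 = 94
A has the highest Borda score (320).

A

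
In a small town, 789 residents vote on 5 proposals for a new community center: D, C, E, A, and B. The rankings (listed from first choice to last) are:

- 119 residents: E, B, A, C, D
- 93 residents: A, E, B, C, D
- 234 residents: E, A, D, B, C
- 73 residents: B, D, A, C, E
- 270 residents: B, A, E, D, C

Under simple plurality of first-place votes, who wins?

First-place votes: D 0, C 0, E 353, A 93, B 343.
E has the most first-place votes.

E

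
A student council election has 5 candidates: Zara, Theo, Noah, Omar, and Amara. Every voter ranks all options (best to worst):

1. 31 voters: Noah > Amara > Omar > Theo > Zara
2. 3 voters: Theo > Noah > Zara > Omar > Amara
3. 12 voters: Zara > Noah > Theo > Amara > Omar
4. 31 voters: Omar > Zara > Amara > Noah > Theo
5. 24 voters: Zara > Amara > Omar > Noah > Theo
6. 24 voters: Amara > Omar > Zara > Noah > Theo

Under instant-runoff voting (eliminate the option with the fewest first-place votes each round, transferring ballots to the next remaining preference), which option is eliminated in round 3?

Round 1: Zara 36, Theo 3, Noah 31, Omar 31, Amara 24. Eliminate Theo.
Round 2: Zara 36, Noah 34, Omar 31, Amara 24. Eliminate Amara.
Round 3: Zara 36, Noah 34, Omar 55. Eliminate Noah.

Noah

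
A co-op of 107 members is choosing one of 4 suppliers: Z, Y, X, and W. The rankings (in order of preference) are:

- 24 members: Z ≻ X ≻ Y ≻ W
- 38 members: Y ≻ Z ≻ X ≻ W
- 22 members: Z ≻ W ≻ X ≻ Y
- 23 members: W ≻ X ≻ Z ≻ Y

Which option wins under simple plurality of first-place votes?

First-place votes: Z 46, Y 38, X 0, W 23.
Z has the most first-place votes.

Z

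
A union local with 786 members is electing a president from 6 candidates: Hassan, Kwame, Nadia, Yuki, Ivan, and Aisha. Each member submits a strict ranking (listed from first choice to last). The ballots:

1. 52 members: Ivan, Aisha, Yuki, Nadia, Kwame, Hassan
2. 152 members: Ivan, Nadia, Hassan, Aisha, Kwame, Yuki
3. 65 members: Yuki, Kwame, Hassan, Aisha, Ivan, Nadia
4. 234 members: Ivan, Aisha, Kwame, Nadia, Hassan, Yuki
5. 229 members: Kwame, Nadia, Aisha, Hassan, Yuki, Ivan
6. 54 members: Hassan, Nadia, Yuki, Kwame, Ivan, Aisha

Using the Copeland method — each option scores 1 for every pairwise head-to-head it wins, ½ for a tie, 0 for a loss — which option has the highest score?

Hassan: beats Yuki; loses to Kwame, Nadia, Ivan, and Aisha → score 1.
Kwame: beats Hassan, Nadia, and Yuki; loses to Ivan and Aisha → score 3.
Nadia: beats Hassan, Yuki, and Aisha; loses to Kwame and Ivan → score 3.
Yuki: loses to Hassan, Kwame, Nadia, Ivan, and Aisha → score 0.
Ivan: beats Hassan, Kwame, Nadia, Yuki, and Aisha → score 5.
Aisha: beats Hassan, Kwame, and Yuki; loses to Nadia and Ivan → score 3.
Ivan has the best pairwise record.

Ivan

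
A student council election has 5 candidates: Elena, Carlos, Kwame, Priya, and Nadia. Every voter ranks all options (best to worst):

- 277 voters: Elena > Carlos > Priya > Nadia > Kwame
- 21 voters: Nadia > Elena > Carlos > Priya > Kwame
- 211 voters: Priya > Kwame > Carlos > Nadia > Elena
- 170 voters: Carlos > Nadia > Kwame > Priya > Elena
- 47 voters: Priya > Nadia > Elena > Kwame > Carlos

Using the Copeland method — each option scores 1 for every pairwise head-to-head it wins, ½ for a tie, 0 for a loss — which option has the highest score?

Carlos

Elena: loses to Carlos, Kwame, Priya, and Nadia → score 0.
Carlos: beats Elena, Kwame, Priya, and Nadia → score 4.
Kwame: beats Elena; loses to Carlos, Priya, and Nadia → score 1.
Priya: beats Elena, Kwame, and Nadia; loses to Carlos → score 3.
Nadia: beats Elena and Kwame; loses to Carlos and Priya → score 2.
Carlos has the best pairwise record.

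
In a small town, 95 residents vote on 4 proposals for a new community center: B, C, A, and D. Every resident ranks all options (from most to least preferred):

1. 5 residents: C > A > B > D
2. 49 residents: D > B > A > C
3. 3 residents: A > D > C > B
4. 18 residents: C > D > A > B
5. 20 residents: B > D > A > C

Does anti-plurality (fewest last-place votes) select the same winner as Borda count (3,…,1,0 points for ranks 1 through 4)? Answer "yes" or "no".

no

Anti-plurality — last-place votes: B 21, C 69, A 0, D 5. Winner: A.
Borda — scores: B 163, C 72, A 106, D 229. Winner: D.
The two methods disagree.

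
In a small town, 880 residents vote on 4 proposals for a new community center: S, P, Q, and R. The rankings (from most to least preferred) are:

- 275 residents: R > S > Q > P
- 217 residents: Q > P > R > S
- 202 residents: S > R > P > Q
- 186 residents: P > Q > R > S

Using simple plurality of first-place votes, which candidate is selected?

First-place votes: S 202, P 186, Q 217, R 275.
R has the most first-place votes.

R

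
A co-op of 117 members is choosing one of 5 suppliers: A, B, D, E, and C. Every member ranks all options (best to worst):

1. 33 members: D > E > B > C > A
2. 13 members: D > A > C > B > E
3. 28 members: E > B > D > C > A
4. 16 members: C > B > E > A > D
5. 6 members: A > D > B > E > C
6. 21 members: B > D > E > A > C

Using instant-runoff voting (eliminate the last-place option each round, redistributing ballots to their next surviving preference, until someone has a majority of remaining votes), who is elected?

B

Round 1: A 6, B 21, D 46, E 28, C 16. Eliminate A.
Round 2: B 21, D 52, E 28, C 16. Eliminate C.
Round 3: B 37, D 52, E 28. Eliminate E.
Round 4: B 65, D 52. B has a majority.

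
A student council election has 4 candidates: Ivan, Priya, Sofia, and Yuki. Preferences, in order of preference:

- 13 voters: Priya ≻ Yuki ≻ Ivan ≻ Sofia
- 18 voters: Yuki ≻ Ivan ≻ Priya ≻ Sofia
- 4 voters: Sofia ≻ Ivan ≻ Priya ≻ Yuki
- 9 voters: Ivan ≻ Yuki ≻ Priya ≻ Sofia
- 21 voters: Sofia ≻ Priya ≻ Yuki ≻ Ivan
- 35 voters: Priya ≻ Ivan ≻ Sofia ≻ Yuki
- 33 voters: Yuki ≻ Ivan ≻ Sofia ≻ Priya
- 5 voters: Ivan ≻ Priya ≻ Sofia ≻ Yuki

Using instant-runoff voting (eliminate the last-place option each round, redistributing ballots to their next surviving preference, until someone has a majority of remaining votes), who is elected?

Priya

Round 1: Ivan 14, Priya 48, Sofia 25, Yuki 51. Eliminate Ivan.
Round 2: Priya 53, Sofia 25, Yuki 60. Eliminate Sofia.
Round 3: Priya 78, Yuki 60. Priya has a majority.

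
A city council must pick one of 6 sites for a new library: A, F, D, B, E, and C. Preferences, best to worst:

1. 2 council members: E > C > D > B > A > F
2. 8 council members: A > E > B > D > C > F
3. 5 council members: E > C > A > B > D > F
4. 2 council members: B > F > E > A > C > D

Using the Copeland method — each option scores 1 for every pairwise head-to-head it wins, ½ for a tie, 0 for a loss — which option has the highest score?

E

A: beats F, D, B, and C; loses to E → score 4.
F: loses to A, D, B, E, and C → score 0.
D: beats F; loses to A, B, E, and C → score 1.
B: beats F, D, and C; loses to A and E → score 3.
E: beats A, F, D, B, and C → score 5.
C: beats F and D; loses to A, B, and E → score 2.
E has the best pairwise record.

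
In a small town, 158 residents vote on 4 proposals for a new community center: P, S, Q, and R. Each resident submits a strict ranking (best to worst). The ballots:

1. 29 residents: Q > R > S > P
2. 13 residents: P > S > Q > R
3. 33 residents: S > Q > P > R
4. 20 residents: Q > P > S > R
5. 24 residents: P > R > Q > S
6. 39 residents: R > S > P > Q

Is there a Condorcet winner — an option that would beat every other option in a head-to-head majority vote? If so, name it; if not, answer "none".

none

Checking pairwise contests:
S beats P 101–57.
R beats S 92–66.
S beats Q 85–73.
P beats R 90–68.
Every option loses at least one head-to-head, so there is no Condorcet winner.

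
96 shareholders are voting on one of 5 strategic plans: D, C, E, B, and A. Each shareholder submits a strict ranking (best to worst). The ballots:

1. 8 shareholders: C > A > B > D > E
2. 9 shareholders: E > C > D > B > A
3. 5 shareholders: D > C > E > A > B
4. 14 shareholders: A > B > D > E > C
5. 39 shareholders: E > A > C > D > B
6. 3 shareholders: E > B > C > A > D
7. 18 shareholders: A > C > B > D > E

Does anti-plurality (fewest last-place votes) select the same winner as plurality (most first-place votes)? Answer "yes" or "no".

no

Anti-plurality — last-place votes: D 3, C 14, E 26, B 44, A 9. Winner: D.
Plurality — first-place votes: D 5, C 8, E 51, B 0, A 32. Winner: E.
The two methods disagree.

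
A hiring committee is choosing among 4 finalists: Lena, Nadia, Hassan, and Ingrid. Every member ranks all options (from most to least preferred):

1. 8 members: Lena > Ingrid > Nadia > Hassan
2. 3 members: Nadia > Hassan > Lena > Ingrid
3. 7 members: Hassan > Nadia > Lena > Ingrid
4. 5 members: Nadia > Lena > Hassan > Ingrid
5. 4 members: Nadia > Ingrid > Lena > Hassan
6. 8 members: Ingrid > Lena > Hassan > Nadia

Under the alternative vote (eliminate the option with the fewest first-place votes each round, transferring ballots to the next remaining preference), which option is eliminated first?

Round 1: Lena 8, Nadia 12, Hassan 7, Ingrid 8. Eliminate Hassan.

Hassan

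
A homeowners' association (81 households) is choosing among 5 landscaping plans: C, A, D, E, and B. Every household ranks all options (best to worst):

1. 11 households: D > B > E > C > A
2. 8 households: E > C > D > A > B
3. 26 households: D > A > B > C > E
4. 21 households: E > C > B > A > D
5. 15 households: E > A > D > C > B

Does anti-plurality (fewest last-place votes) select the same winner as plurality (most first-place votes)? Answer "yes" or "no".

no

Anti-plurality — last-place votes: C 0, A 11, D 21, E 26, B 23. Winner: C.
Plurality — first-place votes: C 0, A 0, D 37, E 44, B 0. Winner: E.
The two methods disagree.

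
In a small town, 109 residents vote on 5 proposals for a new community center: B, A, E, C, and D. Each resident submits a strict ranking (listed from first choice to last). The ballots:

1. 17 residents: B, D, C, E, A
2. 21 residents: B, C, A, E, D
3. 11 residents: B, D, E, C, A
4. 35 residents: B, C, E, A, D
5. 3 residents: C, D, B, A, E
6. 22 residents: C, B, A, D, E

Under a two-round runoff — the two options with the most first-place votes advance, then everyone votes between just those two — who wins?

B

Round 1 first-place votes: B 84, A 0, E 0, C 25, D 0.
B and C advance.
Runoff: B is preferred to C by 84 voters; C by 25.
B wins the runoff.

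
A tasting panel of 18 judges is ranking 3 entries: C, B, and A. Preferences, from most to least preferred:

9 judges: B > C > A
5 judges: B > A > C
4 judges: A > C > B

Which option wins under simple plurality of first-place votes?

B

First-place votes: C 0, B 14, A 4.
B has the most first-place votes.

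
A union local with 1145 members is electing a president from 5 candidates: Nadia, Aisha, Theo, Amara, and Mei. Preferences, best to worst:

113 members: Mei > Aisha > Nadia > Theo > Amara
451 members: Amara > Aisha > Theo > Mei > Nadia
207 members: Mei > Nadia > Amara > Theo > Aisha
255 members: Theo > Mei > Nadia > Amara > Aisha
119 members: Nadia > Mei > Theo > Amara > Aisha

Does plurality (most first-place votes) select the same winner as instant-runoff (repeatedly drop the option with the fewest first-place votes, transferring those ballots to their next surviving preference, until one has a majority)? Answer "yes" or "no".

Plurality — first-place votes: Nadia 119, Aisha 0, Theo 255, Amara 451, Mei 320. Winner: Amara.
Instant-runoff — R1 Nadia 119, Aisha 0, Theo 255, Amara 451, Mei 320 (Aisha out); R2 Nadia 119, Theo 255, Amara 451, Mei 320 (Nadia out); R3 Theo 255, Amara 451, Mei 439 (Theo out); R4 Amara 451, Mei 694 (Mei winner). Winner: Mei.
The two methods disagree.

no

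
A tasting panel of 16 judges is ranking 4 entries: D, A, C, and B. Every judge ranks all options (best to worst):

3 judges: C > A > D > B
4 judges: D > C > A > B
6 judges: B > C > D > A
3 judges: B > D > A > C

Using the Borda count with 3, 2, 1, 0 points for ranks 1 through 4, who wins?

D: 3·1 + 4·3 + 6·1 + 3·2 = 27
A: 3·2 + 4·1 + 6·0 + 3·1 = 13
C: 3·3 + 4·2 + 6·2 + 3·0 = 29
B: 3·0 + 4·0 + 6·3 + 3·3 = 27
C has the highest Borda score (29).

C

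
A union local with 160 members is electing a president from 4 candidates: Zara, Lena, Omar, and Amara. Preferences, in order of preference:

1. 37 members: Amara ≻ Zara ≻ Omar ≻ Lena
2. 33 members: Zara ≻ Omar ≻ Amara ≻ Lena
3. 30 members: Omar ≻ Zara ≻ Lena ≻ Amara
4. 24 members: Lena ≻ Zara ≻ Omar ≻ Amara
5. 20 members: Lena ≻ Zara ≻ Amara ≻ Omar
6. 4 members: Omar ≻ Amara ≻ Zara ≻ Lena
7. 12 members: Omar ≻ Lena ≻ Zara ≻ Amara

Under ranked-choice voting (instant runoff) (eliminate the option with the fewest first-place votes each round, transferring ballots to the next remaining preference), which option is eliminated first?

Zara

Round 1: Zara 33, Lena 44, Omar 46, Amara 37. Eliminate Zara.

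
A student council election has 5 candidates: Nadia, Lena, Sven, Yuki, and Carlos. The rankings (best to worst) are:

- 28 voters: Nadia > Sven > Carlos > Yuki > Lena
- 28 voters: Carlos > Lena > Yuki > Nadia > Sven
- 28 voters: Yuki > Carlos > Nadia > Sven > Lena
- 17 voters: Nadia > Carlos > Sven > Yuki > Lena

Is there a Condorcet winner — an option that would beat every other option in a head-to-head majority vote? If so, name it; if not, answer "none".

Carlos

Carlos vs Nadia: 56–45 for Carlos.
Carlos vs Lena: 101–0 for Carlos.
Carlos vs Sven: 73–28 for Carlos.
Carlos vs Yuki: 73–28 for Carlos.
Carlos beats every other option head-to-head.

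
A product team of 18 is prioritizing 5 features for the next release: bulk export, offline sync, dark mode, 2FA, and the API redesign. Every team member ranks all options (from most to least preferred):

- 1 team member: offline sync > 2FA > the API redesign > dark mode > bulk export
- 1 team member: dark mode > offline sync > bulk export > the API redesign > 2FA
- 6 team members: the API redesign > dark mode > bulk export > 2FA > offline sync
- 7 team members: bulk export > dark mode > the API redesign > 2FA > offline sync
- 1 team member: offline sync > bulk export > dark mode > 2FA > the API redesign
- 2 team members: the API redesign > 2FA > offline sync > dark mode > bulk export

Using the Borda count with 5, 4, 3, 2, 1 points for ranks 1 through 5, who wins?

the API redesign

bulk export: 1·1 + 1·3 + 6·3 + 7·5 + 1·4 + 2·1 = 63
offline sync: 1·5 + 1·4 + 6·1 + 7·1 + 1·5 + 2·3 = 33
dark mode: 1·2 + 1·5 + 6·4 + 7·4 + 1·3 + 2·2 = 66
2FA: 1·4 + 1·1 + 6·2 + 7·2 + 1·2 + 2·4 = 41
the API redesign: 1·3 + 1·2 + 6·5 + 7·3 + 1·1 + 2·5 = 67
the API redesign has the highest Borda score (67).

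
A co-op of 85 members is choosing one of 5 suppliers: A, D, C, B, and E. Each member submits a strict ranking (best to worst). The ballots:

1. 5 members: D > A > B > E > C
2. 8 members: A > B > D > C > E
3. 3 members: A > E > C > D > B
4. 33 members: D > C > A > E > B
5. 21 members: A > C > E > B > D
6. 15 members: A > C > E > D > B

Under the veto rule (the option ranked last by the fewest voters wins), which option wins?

A

Last-place votes: A 0, D 21, C 5, B 51, E 8.
A is ranked last by the fewest voters, so A wins.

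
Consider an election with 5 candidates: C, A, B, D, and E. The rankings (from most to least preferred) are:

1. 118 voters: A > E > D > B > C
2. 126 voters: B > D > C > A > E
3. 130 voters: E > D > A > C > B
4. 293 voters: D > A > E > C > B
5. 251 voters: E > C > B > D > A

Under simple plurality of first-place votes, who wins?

First-place votes: C 0, A 118, B 126, D 293, E 381.
E has the most first-place votes.

E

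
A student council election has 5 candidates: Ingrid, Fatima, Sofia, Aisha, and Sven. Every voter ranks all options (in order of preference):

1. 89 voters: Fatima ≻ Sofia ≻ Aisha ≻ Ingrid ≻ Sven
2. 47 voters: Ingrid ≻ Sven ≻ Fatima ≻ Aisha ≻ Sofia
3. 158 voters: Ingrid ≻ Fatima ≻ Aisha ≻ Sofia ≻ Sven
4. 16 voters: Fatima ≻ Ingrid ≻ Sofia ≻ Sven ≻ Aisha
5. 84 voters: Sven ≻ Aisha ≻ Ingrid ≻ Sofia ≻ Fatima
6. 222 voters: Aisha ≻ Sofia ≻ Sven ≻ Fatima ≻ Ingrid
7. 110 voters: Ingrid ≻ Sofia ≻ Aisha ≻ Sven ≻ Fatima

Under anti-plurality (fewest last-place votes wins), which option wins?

Last-place votes: Ingrid 222, Fatima 194, Sofia 47, Aisha 16, Sven 247.
Aisha is ranked last by the fewest voters, so Aisha wins.

Aisha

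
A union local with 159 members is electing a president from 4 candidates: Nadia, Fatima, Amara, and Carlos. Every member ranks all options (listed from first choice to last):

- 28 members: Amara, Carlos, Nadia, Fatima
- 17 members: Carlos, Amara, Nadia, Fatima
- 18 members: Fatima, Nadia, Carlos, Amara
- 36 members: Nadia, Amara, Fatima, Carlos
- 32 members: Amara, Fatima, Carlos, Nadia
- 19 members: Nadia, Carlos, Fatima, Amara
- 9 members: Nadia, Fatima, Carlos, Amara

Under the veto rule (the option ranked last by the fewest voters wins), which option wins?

Last-place votes: Nadia 32, Fatima 45, Amara 46, Carlos 36.
Nadia is ranked last by the fewest voters, so Nadia wins.

Nadia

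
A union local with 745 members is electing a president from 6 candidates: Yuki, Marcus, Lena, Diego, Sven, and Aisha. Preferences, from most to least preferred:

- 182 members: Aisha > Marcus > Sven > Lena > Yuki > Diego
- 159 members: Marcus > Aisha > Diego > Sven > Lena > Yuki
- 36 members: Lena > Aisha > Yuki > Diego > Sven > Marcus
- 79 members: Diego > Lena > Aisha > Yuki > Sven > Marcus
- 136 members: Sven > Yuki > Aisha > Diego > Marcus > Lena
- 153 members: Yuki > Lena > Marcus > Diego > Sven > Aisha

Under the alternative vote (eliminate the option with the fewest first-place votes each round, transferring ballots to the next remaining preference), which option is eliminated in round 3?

Round 1: Yuki 153, Marcus 159, Lena 36, Diego 79, Sven 136, Aisha 182. Eliminate Lena.
Round 2: Yuki 153, Marcus 159, Diego 79, Sven 136, Aisha 218. Eliminate Diego.
Round 3: Yuki 153, Marcus 159, Sven 136, Aisha 297. Eliminate Sven.

Sven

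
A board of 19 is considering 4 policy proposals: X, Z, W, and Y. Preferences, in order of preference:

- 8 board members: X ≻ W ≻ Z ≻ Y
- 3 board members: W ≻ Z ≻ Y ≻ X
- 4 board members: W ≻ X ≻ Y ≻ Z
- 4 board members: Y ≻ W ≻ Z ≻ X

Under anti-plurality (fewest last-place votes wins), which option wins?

W

Last-place votes: X 7, Z 4, W 0, Y 8.
W is ranked last by the fewest voters, so W wins.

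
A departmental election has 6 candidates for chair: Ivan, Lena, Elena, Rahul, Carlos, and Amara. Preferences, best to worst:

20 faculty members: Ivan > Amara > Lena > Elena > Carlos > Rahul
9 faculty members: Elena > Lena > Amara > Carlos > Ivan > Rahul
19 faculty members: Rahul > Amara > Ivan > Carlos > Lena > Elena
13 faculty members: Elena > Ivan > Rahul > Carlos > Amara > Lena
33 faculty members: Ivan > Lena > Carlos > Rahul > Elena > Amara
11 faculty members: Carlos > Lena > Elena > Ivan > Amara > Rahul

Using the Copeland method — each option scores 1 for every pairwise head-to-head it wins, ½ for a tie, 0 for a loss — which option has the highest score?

Ivan

Ivan: beats Lena, Elena, Rahul, Carlos, and Amara → score 5.
Lena: beats Elena, Rahul, Carlos, and Amara; loses to Ivan → score 4.
Elena: beats Rahul and Amara; loses to Ivan, Lena, and Carlos → score 2.
Rahul: beats Amara; loses to Ivan, Lena, Elena, and Carlos → score 1.
Carlos: beats Elena, Rahul, and Amara; loses to Ivan and Lena → score 3.
Amara: loses to Ivan, Lena, Elena, Rahul, and Carlos → score 0.
Ivan has the best pairwise record.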